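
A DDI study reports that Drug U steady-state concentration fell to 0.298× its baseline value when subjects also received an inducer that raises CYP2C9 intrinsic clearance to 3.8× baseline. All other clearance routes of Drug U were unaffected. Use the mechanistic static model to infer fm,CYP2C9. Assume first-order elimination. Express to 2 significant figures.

CL'/CL = 1 / 0.298 = 3.356
3.8·fm + (1 − fm) = 3.356
fm = (3.356 − 1) / (3.8 − 1) = 0.84

0.84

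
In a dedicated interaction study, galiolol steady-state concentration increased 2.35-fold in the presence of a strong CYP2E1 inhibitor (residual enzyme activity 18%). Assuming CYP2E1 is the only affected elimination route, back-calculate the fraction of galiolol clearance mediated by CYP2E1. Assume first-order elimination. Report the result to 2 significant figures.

0.70

Let x = fm,CYP2E1. Because steady-state concentration ∝ 1/CL, relative clearance fell to 1/2.35 = 0.4255.
Only the CYP2E1 route changed, so 0.4255 = x·0.18 + (1 − x), giving x = 0.70.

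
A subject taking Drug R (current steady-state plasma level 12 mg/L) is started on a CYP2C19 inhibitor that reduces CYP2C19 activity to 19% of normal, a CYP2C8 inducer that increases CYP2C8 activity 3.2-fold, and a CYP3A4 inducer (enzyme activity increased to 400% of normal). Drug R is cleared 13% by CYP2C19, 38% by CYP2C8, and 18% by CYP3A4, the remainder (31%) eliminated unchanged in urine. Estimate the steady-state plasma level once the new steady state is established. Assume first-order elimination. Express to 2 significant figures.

5.3 mg/L

The CYP2C19 pathway (13% of clearance) falls to 0.19× activity: 0.13 × 0.19 = 0.0247.
The CYP2C8 pathway (38% of clearance) rises to 3.2× activity: 0.38 × 3.2 = 1.216.
The CYP3A4 pathway (18% of clearance) increases to 4× activity: 0.18 × 4 = 0.72.
Non-CYP routes (31%) are unchanged.
CL_new/CL_old = 0.0247 + 1.216 + 0.72 + 0.31 = 2.2707.
New steady-state plasma level = 12 / 2.2707 = 5.3 mg/L (concentration scales inversely with clearance).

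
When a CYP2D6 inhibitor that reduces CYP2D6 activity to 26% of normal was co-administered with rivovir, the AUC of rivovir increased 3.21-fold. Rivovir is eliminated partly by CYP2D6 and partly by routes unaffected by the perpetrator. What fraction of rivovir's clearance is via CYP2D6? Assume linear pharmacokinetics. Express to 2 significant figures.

0.93

Call the CYP2D6 fraction fm. After the interaction, CL_new/CL_old = fm × 0.26 + (1 − fm).
AUC ratio = 1 / (new CL fraction), so new CL fraction = 1 / 3.21 = 0.3115.
fm × 0.26 + 1 − fm = 0.3115  ⇒  fm × (0.26 − 1) = −0.6885  ⇒  fm = 0.93.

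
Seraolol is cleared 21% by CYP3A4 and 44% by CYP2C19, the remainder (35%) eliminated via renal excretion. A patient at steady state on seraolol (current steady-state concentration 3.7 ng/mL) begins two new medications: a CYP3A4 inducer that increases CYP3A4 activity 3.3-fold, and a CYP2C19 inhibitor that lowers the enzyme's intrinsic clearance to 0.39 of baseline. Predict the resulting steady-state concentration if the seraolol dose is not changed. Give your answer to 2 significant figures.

3.0 ng/mL

The CYP3A4 pathway (21% of clearance) increases to 3.3× activity: 0.21 × 3.3 = 0.693.
The CYP2C19 pathway (44% of clearance) is reduced to 0.39× activity: 0.44 × 0.39 = 0.1716.
Non-CYP routes (35%) are unchanged.
New clearance relative to baseline: 0.693 + 0.1716 + 0.35 = 1.2146.
New steady-state concentration = 3.7 / 1.2146 = 3.0 ng/mL (concentration scales inversely with clearance).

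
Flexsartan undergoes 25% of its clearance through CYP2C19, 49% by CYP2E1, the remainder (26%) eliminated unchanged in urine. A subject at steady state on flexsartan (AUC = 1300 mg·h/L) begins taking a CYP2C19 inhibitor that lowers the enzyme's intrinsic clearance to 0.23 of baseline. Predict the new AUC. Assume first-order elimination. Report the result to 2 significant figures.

The CYP2C19 pathway (25% of clearance) falls to 0.23× activity: 0.25 × 0.23 = 0.0575.
CYP2E1 (49%) and the residual 26% are unaffected.
CL_new/CL_old = 0.0575 + 0.49 + 0.26 = 0.8075.
AUC ∝ 1/CL, so new value = 1300 / 0.8075 = 1.6 × 10³ mg·h/L.

1.6 × 10³ mg·h/L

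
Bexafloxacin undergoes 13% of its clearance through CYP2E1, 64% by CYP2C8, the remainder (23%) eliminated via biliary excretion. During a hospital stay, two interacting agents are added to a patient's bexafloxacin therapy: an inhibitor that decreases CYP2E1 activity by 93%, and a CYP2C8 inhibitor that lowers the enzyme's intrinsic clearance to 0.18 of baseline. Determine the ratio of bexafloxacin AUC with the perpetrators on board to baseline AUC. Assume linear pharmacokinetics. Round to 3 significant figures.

2.82

The CYP2E1 pathway (13% of clearance) drops to 0.07× activity: 0.13 × 0.07 = 0.0091.
The CYP2C8 pathway (64% of clearance) drops to 0.18× activity: 0.64 × 0.18 = 0.1152.
Non-CYP routes (23%) are unchanged.
Relative clearance = 0.0091 + 0.1152 + 0.23 = 0.3543.
AUC ∝ 1/CL: fold-change = 1 / 0.3543 = 2.82.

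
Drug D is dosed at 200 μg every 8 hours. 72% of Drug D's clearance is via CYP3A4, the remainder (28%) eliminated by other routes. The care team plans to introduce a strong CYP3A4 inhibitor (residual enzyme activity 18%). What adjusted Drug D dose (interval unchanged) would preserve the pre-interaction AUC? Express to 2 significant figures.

82 μg

CYP3A4: 0.72 × 0.18 = 0.1296
Other: 0.28 (unchanged)
New clearance relative to baseline: 0.1296 + 0.28 = 0.4096.
To maintain the same steady-state level, dose must scale with clearance: new dose = 200 × 0.4096 = 82 μg.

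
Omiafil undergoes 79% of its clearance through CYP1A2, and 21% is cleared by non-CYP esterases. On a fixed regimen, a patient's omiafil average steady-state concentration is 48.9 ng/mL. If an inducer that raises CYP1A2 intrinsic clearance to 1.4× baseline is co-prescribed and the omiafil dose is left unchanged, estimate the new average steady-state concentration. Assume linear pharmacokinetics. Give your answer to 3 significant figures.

37.2 ng/mL

The CYP1A2 pathway (79% of clearance) increases to 1.4× activity: 0.79 × 1.4 = 1.106.
The remaining 21% of clearance is unaffected.
New clearance relative to baseline: 1.106 + 0.21 = 1.316.
With dosing unchanged, average steady-state concentration scales as 1/CL: 48.9 / 1.316 = 37.2 ng/mL.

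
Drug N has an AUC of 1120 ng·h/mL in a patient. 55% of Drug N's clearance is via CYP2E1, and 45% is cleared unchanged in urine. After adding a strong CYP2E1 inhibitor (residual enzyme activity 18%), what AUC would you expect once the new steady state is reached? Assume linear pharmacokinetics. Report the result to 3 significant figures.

The CYP2E1 pathway (55% of clearance) drops to 0.18× activity: 0.55 × 0.18 = 0.099.
The remaining 45% of clearance is unaffected.
Relative clearance = 0.099 + 0.45 = 0.549.
AUC ∝ 1/CL, so new value = 1120 / 0.549 = 2.04 × 10³ ng·h/mL.

2.04 × 10³ ng·h/mL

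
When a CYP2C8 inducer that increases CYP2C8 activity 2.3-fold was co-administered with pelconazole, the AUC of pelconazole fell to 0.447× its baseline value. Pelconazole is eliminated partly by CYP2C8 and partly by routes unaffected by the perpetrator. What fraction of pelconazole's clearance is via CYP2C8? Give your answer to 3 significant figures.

0.952

Call the CYP2C8 fraction fm. After the interaction, CL_new/CL_old = fm × 2.3 + (1 − fm).
AUC ratio = 1 / (new CL fraction), so new CL fraction = 1 / 0.447 = 2.237.
fm × 2.3 + 1 − fm = 2.237  ⇒  fm × (2.3 − 1) = 1.237  ⇒  fm = 0.952.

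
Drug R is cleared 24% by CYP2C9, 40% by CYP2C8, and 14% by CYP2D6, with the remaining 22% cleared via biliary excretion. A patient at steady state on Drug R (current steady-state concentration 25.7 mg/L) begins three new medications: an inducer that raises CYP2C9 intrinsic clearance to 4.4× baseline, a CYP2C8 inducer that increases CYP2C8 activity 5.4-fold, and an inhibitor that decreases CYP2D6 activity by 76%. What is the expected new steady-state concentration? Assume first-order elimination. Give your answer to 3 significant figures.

The CYP2C9 pathway (24% of clearance) is boosted to 4.4× activity: 0.24 × 4.4 = 1.056.
The CYP2C8 pathway (40% of clearance) rises to 5.4× activity: 0.4 × 5.4 = 2.16.
The CYP2D6 pathway (14% of clearance) drops to 0.24× activity: 0.14 × 0.24 = 0.0336.
The remaining 22% of clearance is unaffected.
New clearance relative to baseline: 1.056 + 2.16 + 0.0336 + 0.22 = 3.4696.
Steady-state concentration ∝ 1/CL: new value = 25.7 / 3.4696 = 7.41 mg/L.

7.41 mg/L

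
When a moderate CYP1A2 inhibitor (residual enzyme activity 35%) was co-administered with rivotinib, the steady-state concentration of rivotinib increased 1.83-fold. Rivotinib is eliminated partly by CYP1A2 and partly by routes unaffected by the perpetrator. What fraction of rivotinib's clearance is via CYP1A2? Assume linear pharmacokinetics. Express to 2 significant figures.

Let x = fm,CYP1A2. Because steady-state concentration ∝ 1/CL, relative clearance fell to 1/1.83 = 0.5464.
Setting x·0.35 + (1 − x) = 0.5464 and solving: x = (0.5464 − 1)/(0.35 − 1) = 0.70.

0.70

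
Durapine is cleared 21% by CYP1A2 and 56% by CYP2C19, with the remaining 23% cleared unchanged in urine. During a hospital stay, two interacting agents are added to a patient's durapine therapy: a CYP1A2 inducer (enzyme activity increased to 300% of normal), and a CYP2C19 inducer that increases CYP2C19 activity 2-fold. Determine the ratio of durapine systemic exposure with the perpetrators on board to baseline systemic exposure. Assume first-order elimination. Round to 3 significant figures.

CYP1A2: 0.21 × 3 = 0.63
CYP2C19: 0.56 × 2 = 1.12
Other: 0.23 (unchanged)
New clearance relative to baseline: 0.63 + 1.12 + 0.23 = 1.98.
Net systemic exposure ratio = 1 / 1.98 = 0.505.

0.505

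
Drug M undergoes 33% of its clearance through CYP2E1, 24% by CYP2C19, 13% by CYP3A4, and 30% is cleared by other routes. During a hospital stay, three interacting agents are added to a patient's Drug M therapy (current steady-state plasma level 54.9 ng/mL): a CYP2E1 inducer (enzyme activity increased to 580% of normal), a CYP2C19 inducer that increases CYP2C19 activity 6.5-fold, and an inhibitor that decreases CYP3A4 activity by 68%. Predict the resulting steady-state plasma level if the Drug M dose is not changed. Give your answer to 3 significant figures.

14.4 ng/mL

The CYP2E1 pathway (33% of clearance) is boosted to 5.8× activity: 0.33 × 5.8 = 1.914.
The CYP2C19 pathway (24% of clearance) increases to 6.5× activity: 0.24 × 6.5 = 1.56.
The CYP3A4 pathway (13% of clearance) drops to 0.32× activity: 0.13 × 0.32 = 0.0416.
The remaining 30% of clearance is unaffected.
New clearance relative to baseline: 1.914 + 1.56 + 0.0416 + 0.3 = 3.8156.
New steady-state plasma level = 54.9 / 3.8156 = 14.4 ng/mL (concentration scales inversely with clearance).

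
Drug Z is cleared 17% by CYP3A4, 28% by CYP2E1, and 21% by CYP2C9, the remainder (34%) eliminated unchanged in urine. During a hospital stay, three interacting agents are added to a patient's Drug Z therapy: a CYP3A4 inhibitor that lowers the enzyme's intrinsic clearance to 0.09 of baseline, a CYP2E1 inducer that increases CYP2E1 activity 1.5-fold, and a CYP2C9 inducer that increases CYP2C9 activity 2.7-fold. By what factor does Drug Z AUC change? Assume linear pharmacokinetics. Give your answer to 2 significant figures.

0.74

CYP3A4: 0.17 × 0.09 = 0.0153
CYP2E1: 0.28 × 1.5 = 0.42
CYP2C9: 0.21 × 2.7 = 0.567
Other: 0.34 (unchanged)
Relative clearance = 0.0153 + 0.42 + 0.567 + 0.34 = 1.3423.
Because AUC varies inversely with clearance, the combined effect is 1 / 1.3423 = 0.74.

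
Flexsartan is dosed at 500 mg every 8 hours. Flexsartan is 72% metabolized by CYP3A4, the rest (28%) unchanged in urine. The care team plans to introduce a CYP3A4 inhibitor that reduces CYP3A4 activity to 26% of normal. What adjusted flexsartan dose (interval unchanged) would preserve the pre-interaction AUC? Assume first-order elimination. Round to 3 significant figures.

234 mg

CYP3A4: 0.72 × 0.26 = 0.1872
Other: 0.28 (unchanged)
CL_new/CL_old = 0.1872 + 0.28 = 0.4672.
Css,avg = (dose rate)/CL, so holding Css fixed requires dose ∝ CL: 500 × 0.4672 = 234 mg.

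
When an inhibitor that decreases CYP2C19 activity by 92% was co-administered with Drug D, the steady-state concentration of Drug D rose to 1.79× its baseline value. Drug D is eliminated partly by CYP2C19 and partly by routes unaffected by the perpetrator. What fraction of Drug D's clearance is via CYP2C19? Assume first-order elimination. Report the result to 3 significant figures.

0.480

Let fm be the CYP2C19 fraction. New clearance relative to baseline = fm × 0.08 + (1 − fm).
Steady-state concentration ratio = 1 / (new CL fraction), so new CL fraction = 1 / 1.79 = 0.5587.
fm × 0.08 + 1 − fm = 0.5587  ⇒  fm × (0.08 − 1) = −0.4413  ⇒  fm = 0.480.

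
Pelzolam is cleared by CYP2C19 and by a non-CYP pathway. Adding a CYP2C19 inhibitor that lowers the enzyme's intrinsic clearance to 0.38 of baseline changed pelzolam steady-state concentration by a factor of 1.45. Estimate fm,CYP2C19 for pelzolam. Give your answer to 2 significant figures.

CL'/CL = 1 / 1.45 = 0.6897
0.38·fm + (1 − fm) = 0.6897
fm = (0.6897 − 1) / (0.38 − 1) = 0.50

0.50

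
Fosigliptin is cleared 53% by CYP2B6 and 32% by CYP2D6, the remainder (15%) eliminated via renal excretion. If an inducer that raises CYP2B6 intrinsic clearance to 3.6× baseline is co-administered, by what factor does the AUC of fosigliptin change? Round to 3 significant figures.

CYP2B6: 0.53 × 3.6 = 1.908
CYP2D6: 0.32 (unchanged)
Other: 0.15 (unchanged)
CL_new/CL_old = 1.908 + 0.32 + 0.15 = 2.378.
AUC ratio = CL_old/CL_new = 1 / 2.378 = 0.421.

0.421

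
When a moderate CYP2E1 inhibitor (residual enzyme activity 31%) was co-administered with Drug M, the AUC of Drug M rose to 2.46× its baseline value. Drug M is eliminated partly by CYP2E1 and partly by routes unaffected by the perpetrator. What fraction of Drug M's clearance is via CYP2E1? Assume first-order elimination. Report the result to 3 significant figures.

Call the CYP2E1 fraction fm. After the interaction, CL_new/CL_old = fm × 0.31 + (1 − fm).
AUC ratio = 1 / (new CL fraction), so new CL fraction = 1 / 2.46 = 0.4065.
fm × 0.31 + 1 − fm = 0.4065  ⇒  fm × (0.31 − 1) = −0.5935  ⇒  fm = 0.860.

0.860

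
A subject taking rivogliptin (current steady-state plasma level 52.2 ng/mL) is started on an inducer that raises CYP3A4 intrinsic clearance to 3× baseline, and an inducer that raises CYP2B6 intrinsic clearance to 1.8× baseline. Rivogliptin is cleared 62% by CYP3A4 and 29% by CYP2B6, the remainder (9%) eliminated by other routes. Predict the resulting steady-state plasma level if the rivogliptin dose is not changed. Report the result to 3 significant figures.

The CYP3A4 pathway (62% of clearance) increases to 3× activity: 0.62 × 3 = 1.86.
The CYP2B6 pathway (29% of clearance) rises to 1.8× activity: 0.29 × 1.8 = 0.522.
The remaining 9% of clearance is unaffected.
CL_new/CL_old = 1.86 + 0.522 + 0.09 = 2.472.
New steady-state plasma level = 52.2 / 2.472 = 21.1 ng/mL (concentration scales inversely with clearance).

21.1 ng/mL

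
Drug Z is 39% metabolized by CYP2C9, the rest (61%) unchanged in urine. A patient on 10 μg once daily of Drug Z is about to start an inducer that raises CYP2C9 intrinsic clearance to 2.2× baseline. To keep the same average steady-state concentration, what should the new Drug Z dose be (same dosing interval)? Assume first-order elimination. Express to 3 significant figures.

The CYP2C9 pathway (39% of clearance) rises to 2.2× activity: 0.39 × 2.2 = 0.858.
The remaining 61% of clearance is unaffected.
New clearance relative to baseline: 0.858 + 0.61 = 1.468.
To maintain the same steady-state level, dose must scale with clearance: new dose = 10 × 1.468 = 14.7 μg.

14.7 μg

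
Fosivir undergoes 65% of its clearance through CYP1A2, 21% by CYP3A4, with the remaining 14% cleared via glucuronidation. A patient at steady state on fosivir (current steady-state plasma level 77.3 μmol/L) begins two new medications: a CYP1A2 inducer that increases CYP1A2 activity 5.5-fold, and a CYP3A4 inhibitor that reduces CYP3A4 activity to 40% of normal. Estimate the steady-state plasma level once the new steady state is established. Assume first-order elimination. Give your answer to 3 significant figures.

20.3 μmol/L

The CYP1A2 pathway (65% of clearance) is boosted to 5.5× activity: 0.65 × 5.5 = 3.575.
The CYP3A4 pathway (21% of clearance) is reduced to 0.4× activity: 0.21 × 0.4 = 0.084.
Non-CYP routes (14%) are unchanged.
Relative clearance = 3.575 + 0.084 + 0.14 = 3.799.
New steady-state plasma level = 77.3 / 3.799 = 20.3 μmol/L (concentration scales inversely with clearance).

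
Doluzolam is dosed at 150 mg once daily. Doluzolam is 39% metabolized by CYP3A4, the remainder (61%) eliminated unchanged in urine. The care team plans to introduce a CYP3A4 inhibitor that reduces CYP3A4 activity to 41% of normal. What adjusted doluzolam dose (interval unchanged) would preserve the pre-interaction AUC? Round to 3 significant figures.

CYP3A4: 0.39 × 0.41 = 0.1599
Other: 0.61 (unchanged)
CL_new/CL_old = 0.1599 + 0.61 = 0.7699.
Css,avg = (dose rate)/CL, so holding Css fixed requires dose ∝ CL: 150 × 0.7699 = 115 mg.

115 mg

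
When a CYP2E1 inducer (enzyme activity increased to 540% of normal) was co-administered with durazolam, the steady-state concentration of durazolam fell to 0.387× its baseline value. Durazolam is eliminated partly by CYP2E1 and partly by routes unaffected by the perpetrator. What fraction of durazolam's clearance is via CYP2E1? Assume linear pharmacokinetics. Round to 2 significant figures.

Call the CYP2E1 fraction fm. After the interaction, CL_new/CL_old = fm × 5.4 + (1 − fm).
Steady-state concentration ratio = 1 / (new CL fraction), so new CL fraction = 1 / 0.387 = 2.584.
fm × 5.4 + 1 − fm = 2.584  ⇒  fm × (5.4 − 1) = 1.584  ⇒  fm = 0.36.

0.36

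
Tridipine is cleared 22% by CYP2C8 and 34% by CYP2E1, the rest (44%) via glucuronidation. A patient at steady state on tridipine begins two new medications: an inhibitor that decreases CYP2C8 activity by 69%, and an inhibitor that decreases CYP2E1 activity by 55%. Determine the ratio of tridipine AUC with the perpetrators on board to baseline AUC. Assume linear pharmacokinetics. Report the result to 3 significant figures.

CYP2C8: 0.22 × 0.31 = 0.0682
CYP2E1: 0.34 × 0.45 = 0.153
Other: 0.44 (unchanged)
Relative clearance = 0.0682 + 0.153 + 0.44 = 0.6612.
Because AUC varies inversely with clearance, the combined effect is 1 / 0.6612 = 1.51.

1.51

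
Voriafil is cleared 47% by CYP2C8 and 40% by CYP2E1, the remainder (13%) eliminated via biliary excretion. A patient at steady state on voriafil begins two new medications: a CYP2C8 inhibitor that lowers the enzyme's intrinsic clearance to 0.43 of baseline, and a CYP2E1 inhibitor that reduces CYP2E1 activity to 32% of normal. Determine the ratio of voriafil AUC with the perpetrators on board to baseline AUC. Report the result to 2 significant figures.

The CYP2C8 pathway (47% of clearance) drops to 0.43× activity: 0.47 × 0.43 = 0.2021.
The CYP2E1 pathway (40% of clearance) falls to 0.32× activity: 0.4 × 0.32 = 0.128.
Non-CYP routes (13%) are unchanged.
Relative clearance = 0.2021 + 0.128 + 0.13 = 0.4601.
Because AUC varies inversely with clearance, the combined effect is 1 / 0.4601 = 2.2.

2.2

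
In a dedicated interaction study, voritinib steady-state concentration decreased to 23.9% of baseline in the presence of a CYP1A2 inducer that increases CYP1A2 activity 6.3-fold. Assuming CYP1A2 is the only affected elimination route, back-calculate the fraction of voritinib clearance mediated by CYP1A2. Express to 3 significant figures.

0.601

Call the CYP1A2 fraction fm. After the interaction, CL_new/CL_old = fm × 6.3 + (1 − fm).
Steady-state concentration ratio = 1 / (new CL fraction), so new CL fraction = 1 / 0.239 = 4.184.
fm × 6.3 + 1 − fm = 4.184  ⇒  fm × (6.3 − 1) = 3.184  ⇒  fm = 0.601.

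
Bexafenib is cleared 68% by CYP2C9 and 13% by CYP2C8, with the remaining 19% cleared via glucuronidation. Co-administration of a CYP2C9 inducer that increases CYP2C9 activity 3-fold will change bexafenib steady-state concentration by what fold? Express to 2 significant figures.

The CYP2C9 pathway (68% of clearance) increases to 3× activity: 0.68 × 3 = 2.04.
CYP2C8 (13%) and the residual 19% are unaffected.
New clearance relative to baseline: 2.04 + 0.13 + 0.19 = 2.36.
Since steady-state concentration ∝ 1/CL, the ratio is 1 / 2.36 = 0.42.

0.42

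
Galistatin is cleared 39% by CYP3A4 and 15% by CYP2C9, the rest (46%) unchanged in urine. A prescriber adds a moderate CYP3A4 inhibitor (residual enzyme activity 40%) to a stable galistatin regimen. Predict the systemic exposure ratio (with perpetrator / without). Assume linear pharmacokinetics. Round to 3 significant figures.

1.31

The CYP3A4 pathway (39% of clearance) drops to 0.4× activity: 0.39 × 0.4 = 0.156.
CYP2C9 (15%) and the residual 46% are unaffected.
New clearance relative to baseline: 0.156 + 0.15 + 0.46 = 0.766.
Systemic exposure is inversely proportional to clearance, so the fold-change is 1 / 0.766 = 1.31.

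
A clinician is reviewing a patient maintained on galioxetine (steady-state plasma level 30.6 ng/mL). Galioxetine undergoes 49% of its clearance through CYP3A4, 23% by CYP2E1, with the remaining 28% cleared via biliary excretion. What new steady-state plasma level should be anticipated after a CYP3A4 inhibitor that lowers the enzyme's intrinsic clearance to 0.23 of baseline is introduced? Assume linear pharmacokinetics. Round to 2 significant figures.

CYP3A4: 0.49 × 0.23 = 0.1127
CYP2E1: 0.23 (unchanged)
Other: 0.28 (unchanged)
Relative clearance = 0.1127 + 0.23 + 0.28 = 0.6227.
Steady-state plasma level ∝ 1/CL, so new value = 30.6 / 0.6227 = 49 ng/mL.

49 ng/mL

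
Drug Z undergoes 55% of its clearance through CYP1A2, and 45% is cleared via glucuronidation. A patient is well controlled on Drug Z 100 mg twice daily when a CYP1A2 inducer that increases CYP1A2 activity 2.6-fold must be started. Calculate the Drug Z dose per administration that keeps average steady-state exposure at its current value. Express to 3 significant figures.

188 mg

The CYP1A2 pathway (55% of clearance) increases to 2.6× activity: 0.55 × 2.6 = 1.43.
The remaining 45% of clearance is unaffected.
New clearance relative to baseline: 1.43 + 0.45 = 1.88.
Css,avg = (dose rate)/CL, so holding Css fixed requires dose ∝ CL: 100 × 1.88 = 188 mg.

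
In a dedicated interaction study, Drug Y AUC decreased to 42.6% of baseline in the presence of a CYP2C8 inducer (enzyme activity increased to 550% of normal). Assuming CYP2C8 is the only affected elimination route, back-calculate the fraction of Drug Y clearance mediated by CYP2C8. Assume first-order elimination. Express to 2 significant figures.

CL'/CL = 1 / 0.426 = 2.347
5.5·fm + (1 − fm) = 2.347
fm = (2.347 − 1) / (5.5 − 1) = 0.30

0.30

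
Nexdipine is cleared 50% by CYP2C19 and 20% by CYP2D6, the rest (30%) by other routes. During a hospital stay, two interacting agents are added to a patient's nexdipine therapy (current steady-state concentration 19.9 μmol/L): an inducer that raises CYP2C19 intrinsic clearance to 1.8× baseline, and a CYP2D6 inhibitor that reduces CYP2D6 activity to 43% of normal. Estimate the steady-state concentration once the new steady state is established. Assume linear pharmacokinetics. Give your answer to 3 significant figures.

CYP2C19: 0.5 × 1.8 = 0.9
CYP2D6: 0.2 × 0.43 = 0.086
Other: 0.3 (unchanged)
Relative clearance = 0.9 + 0.086 + 0.3 = 1.286.
Steady-state concentration ∝ 1/CL: new value = 19.9 / 1.286 = 15.5 μmol/L.

15.5 μmol/L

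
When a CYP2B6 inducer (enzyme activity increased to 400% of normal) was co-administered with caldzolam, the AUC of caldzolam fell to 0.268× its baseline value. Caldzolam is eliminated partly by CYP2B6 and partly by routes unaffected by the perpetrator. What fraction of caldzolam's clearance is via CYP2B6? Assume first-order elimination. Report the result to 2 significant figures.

0.91

Let x = fm,CYP2B6. Because AUC ∝ 1/CL, relative clearance rose to 1/0.268 = 3.731.
Only the CYP2B6 route changed, so 3.731 = x·4 + (1 − x), giving x = 0.91.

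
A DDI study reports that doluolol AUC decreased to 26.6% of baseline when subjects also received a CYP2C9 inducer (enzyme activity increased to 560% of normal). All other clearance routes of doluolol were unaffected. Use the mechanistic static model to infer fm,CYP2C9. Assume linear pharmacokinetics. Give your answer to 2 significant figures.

CL'/CL = 1 / 0.266 = 3.759
5.6·fm + (1 − fm) = 3.759
fm = (3.759 − 1) / (5.6 − 1) = 0.60

0.60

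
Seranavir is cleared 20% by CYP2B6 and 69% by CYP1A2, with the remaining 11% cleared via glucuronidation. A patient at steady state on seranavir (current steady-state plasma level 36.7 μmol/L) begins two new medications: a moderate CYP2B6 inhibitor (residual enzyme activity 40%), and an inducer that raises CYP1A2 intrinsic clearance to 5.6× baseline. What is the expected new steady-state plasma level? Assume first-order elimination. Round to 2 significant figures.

9.1 μmol/L

CYP2B6: 0.2 × 0.4 = 0.08
CYP1A2: 0.69 × 5.6 = 3.864
Other: 0.11 (unchanged)
CL_new/CL_old = 0.08 + 3.864 + 0.11 = 4.054.
Steady-state plasma level ∝ 1/CL: new value = 36.7 / 4.054 = 9.1 μmol/L.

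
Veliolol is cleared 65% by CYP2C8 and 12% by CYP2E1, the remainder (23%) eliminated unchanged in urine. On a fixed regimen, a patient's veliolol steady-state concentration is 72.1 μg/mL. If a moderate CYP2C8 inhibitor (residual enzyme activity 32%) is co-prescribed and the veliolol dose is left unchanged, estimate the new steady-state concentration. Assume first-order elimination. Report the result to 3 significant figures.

The CYP2C8 pathway (65% of clearance) falls to 0.32× activity: 0.65 × 0.32 = 0.208.
CYP2E1 (12%) and the residual 23% are unaffected.
New clearance relative to baseline: 0.208 + 0.12 + 0.23 = 0.558.
With dosing unchanged, steady-state concentration scales as 1/CL: 72.1 / 0.558 = 129 μg/mL.

129 μg/mL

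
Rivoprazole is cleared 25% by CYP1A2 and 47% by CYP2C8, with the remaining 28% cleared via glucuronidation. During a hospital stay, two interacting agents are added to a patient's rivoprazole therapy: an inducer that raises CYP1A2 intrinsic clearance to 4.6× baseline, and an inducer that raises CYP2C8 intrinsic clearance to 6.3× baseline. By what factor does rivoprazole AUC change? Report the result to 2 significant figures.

0.23

The CYP1A2 pathway (25% of clearance) is boosted to 4.6× activity: 0.25 × 4.6 = 1.15.
The CYP2C8 pathway (47% of clearance) increases to 6.3× activity: 0.47 × 6.3 = 2.961.
The remaining 28% of clearance is unaffected.
Relative clearance = 1.15 + 2.961 + 0.28 = 4.391.
AUC ∝ 1/CL: fold-change = 1 / 4.391 = 0.23.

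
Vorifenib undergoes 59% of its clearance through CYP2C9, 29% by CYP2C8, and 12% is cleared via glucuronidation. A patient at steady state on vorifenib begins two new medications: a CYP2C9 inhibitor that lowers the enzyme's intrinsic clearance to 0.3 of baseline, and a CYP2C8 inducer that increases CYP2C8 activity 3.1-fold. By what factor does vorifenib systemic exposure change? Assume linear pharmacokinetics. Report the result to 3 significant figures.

The CYP2C9 pathway (59% of clearance) is reduced to 0.3× activity: 0.59 × 0.3 = 0.177.
The CYP2C8 pathway (29% of clearance) is boosted to 3.1× activity: 0.29 × 3.1 = 0.899.
Non-CYP routes (12%) are unchanged.
New clearance relative to baseline: 0.177 + 0.899 + 0.12 = 1.196.
Because systemic exposure varies inversely with clearance, the combined effect is 1 / 1.196 = 0.836.

0.836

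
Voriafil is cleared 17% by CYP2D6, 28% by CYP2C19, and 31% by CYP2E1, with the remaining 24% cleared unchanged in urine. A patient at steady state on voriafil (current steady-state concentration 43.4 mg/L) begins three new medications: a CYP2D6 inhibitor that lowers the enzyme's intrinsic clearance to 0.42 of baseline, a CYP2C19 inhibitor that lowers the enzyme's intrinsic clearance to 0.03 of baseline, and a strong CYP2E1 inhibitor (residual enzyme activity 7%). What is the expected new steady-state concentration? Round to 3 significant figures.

The CYP2D6 pathway (17% of clearance) falls to 0.42× activity: 0.17 × 0.42 = 0.0714.
The CYP2C19 pathway (28% of clearance) falls to 0.03× activity: 0.28 × 0.03 = 0.0084.
The CYP2E1 pathway (31% of clearance) drops to 0.07× activity: 0.31 × 0.07 = 0.0217.
The remaining 24% of clearance is unaffected.
Relative clearance = 0.0714 + 0.0084 + 0.0217 + 0.24 = 0.3415.
Steady-state concentration ∝ 1/CL: new value = 43.4 / 0.3415 = 127 mg/L.

127 mg/L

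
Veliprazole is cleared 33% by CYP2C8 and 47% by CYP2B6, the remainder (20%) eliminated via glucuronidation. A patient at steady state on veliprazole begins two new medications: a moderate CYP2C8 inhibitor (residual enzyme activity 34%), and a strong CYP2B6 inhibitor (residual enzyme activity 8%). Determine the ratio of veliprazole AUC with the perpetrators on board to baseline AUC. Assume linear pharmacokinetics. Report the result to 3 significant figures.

2.86

CYP2C8: 0.33 × 0.34 = 0.1122
CYP2B6: 0.47 × 0.08 = 0.0376
Other: 0.2 (unchanged)
Relative clearance = 0.1122 + 0.0376 + 0.2 = 0.3498.
AUC ∝ 1/CL: fold-change = 1 / 0.3498 = 2.86.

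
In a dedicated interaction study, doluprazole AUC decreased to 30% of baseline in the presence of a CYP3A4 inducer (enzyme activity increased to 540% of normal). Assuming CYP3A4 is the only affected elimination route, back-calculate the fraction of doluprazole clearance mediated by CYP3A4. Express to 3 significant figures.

CL'/CL = 1 / 0.300 = 3.333
5.4·fm + (1 − fm) = 3.333
fm = (3.333 − 1) / (5.4 − 1) = 0.530

0.530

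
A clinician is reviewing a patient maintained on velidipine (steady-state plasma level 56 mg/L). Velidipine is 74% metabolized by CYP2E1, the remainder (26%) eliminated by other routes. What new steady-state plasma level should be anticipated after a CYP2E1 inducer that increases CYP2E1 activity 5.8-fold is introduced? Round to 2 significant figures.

12 mg/L

The CYP2E1 pathway (74% of clearance) increases to 5.8× activity: 0.74 × 5.8 = 4.292.
Non-CYP routes (26%) are unchanged.
CL_new/CL_old = 4.292 + 0.26 = 4.552.
With dosing unchanged, steady-state plasma level scales as 1/CL: 56 / 4.552 = 12 mg/L.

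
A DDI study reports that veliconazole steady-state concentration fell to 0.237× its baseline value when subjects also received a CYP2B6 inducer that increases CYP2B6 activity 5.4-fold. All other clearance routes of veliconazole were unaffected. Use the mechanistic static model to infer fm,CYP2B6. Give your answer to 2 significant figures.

0.73

Write x for the fraction cleared via CYP2B6. The observed steady-state concentration change means clearance rose to 1/0.237 = 4.219 of baseline.
Only the CYP2B6 route changed, so 4.219 = x·5.4 + (1 − x), giving x = 0.73.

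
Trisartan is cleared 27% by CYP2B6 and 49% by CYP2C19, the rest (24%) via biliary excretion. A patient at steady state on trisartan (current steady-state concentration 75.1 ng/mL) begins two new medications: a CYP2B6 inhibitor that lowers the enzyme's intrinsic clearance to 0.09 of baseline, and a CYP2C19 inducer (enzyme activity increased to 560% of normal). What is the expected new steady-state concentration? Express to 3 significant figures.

The CYP2B6 pathway (27% of clearance) drops to 0.09× activity: 0.27 × 0.09 = 0.0243.
The CYP2C19 pathway (49% of clearance) rises to 5.6× activity: 0.49 × 5.6 = 2.744.
The remaining 24% of clearance is unaffected.
CL_new/CL_old = 0.0243 + 2.744 + 0.24 = 3.0083.
Steady-state concentration ∝ 1/CL: new value = 75.1 / 3.0083 = 25.0 ng/mL.

25.0 ng/mL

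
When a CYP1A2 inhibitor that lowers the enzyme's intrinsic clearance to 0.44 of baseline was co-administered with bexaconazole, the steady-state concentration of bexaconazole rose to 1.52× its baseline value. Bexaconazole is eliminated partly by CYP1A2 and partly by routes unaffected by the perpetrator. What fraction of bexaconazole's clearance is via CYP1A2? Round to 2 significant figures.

0.61

Let x = fm,CYP1A2. Because steady-state concentration ∝ 1/CL, relative clearance fell to 1/1.52 = 0.6579.
Only the CYP1A2 route changed, so 0.6579 = x·0.44 + (1 − x), giving x = 0.61.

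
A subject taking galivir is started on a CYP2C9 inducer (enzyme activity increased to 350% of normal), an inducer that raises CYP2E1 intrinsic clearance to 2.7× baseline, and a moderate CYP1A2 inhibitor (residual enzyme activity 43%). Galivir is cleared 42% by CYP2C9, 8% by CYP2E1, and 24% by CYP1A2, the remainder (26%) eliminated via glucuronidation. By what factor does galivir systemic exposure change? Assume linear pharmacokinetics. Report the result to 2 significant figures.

The CYP2C9 pathway (42% of clearance) increases to 3.5× activity: 0.42 × 3.5 = 1.47.
The CYP2E1 pathway (8% of clearance) rises to 2.7× activity: 0.08 × 2.7 = 0.216.
The CYP1A2 pathway (24% of clearance) falls to 0.43× activity: 0.24 × 0.43 = 0.1032.
The remaining 26% of clearance is unaffected.
Relative clearance = 1.47 + 0.216 + 0.1032 + 0.26 = 2.0492.
Net systemic exposure ratio = 1 / 2.0492 = 0.49.

0.49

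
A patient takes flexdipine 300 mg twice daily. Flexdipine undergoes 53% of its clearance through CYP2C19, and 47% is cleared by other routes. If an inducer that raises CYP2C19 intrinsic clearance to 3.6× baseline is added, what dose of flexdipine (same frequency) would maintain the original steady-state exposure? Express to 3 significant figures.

713 mg

The CYP2C19 pathway (53% of clearance) rises to 3.6× activity: 0.53 × 3.6 = 1.908.
Non-CYP routes (47%) are unchanged.
Relative clearance = 1.908 + 0.47 = 2.378.
Exposure is unchanged when dose changes in proportion to clearance. New dose = 300 mg × 2.378 = 713 mg.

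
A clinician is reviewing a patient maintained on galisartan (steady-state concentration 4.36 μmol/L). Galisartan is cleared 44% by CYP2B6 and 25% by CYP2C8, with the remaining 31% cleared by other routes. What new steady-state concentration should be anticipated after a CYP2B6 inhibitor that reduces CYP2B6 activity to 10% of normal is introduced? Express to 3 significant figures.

7.22 μmol/L

CYP2B6: 0.44 × 0.1 = 0.044
CYP2C8: 0.25 (unchanged)
Other: 0.31 (unchanged)
CL_new/CL_old = 0.044 + 0.25 + 0.31 = 0.604.
New steady-state concentration = baseline ÷ relative clearance = 4.36 / 0.604 = 7.22 μmol/L.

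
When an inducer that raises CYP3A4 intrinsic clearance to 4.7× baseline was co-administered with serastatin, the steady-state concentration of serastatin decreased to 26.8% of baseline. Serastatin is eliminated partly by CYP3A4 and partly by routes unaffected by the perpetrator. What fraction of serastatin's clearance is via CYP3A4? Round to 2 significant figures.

0.74

Write x for the fraction cleared via CYP3A4. The observed steady-state concentration change means clearance rose to 1/0.268 = 3.731 of baseline.
Setting x·4.7 + (1 − x) = 3.731 and solving: x = (3.731 − 1)/(4.7 − 1) = 0.74.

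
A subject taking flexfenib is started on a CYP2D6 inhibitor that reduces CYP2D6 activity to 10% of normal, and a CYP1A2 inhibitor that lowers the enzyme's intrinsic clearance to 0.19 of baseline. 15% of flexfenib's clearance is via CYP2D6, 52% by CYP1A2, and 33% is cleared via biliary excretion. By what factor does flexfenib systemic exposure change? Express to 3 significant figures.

The CYP2D6 pathway (15% of clearance) falls to 0.1× activity: 0.15 × 0.1 = 0.015.
The CYP1A2 pathway (52% of clearance) falls to 0.19× activity: 0.52 × 0.19 = 0.0988.
Non-CYP routes (33%) are unchanged.
CL_new/CL_old = 0.015 + 0.0988 + 0.33 = 0.4438.
Because systemic exposure varies inversely with clearance, the combined effect is 1 / 0.4438 = 2.25.

2.25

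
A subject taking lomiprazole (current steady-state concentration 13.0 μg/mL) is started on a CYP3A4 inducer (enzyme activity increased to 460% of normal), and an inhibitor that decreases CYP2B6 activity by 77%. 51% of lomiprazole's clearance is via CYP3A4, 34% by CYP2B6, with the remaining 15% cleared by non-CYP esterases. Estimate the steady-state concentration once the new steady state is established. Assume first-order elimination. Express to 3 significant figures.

CYP3A4: 0.51 × 4.6 = 2.346
CYP2B6: 0.34 × 0.23 = 0.0782
Other: 0.15 (unchanged)
CL_new/CL_old = 2.346 + 0.0782 + 0.15 = 2.5742.
Dividing the baseline by the relative clearance: 13.0 / 2.5742 = 5.05 μg/mL.

5.05 μg/mL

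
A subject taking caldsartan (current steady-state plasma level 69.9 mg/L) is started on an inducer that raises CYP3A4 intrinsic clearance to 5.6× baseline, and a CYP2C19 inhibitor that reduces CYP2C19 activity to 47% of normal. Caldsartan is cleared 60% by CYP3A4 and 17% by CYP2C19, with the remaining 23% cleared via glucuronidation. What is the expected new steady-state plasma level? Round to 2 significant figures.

The CYP3A4 pathway (60% of clearance) is boosted to 5.6× activity: 0.6 × 5.6 = 3.36.
The CYP2C19 pathway (17% of clearance) is reduced to 0.47× activity: 0.17 × 0.47 = 0.0799.
The remaining 23% of clearance is unaffected.
New clearance relative to baseline: 3.36 + 0.0799 + 0.23 = 3.6699.
Dividing the baseline by the relative clearance: 69.9 / 3.6699 = 19 mg/L.

19 mg/L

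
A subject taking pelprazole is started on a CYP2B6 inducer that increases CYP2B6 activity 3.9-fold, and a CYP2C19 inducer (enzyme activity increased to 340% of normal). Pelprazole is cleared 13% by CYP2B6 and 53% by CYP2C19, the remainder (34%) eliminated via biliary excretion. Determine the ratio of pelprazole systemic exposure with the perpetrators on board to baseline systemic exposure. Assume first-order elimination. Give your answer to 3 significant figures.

The CYP2B6 pathway (13% of clearance) is boosted to 3.9× activity: 0.13 × 3.9 = 0.507.
The CYP2C19 pathway (53% of clearance) is boosted to 3.4× activity: 0.53 × 3.4 = 1.802.
Non-CYP routes (34%) are unchanged.
New clearance relative to baseline: 0.507 + 1.802 + 0.34 = 2.649.
Because systemic exposure varies inversely with clearance, the combined effect is 1 / 2.649 = 0.378.

0.378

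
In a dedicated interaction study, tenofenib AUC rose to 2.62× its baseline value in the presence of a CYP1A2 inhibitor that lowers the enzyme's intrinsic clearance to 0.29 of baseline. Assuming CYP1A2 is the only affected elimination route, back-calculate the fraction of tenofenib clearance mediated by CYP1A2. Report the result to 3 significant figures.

0.871

Let fm be the CYP1A2 fraction. New clearance relative to baseline = fm × 0.29 + (1 − fm).
AUC ratio = 1 / (new CL fraction), so new CL fraction = 1 / 2.62 = 0.3817.
fm × 0.29 + 1 − fm = 0.3817  ⇒  fm × (0.29 − 1) = −0.6183  ⇒  fm = 0.871.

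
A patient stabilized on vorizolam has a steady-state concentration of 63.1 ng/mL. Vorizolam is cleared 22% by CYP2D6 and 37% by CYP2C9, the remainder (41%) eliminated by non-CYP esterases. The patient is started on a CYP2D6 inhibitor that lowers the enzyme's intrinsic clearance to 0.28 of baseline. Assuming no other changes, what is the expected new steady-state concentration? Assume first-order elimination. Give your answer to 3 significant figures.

The CYP2D6 pathway (22% of clearance) falls to 0.28× activity: 0.22 × 0.28 = 0.0616.
CYP2C9 (37%) and the residual 41% are unaffected.
New clearance relative to baseline: 0.0616 + 0.37 + 0.41 = 0.8416.
New steady-state concentration = baseline ÷ relative clearance = 63.1 / 0.8416 = 75.0 ng/mL.

75.0 ng/mL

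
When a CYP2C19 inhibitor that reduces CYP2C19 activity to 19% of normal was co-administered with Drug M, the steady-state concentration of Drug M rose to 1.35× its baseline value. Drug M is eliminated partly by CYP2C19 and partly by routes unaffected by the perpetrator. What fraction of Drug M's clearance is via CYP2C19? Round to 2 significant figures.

Call the CYP2C19 fraction fm. After the interaction, CL_new/CL_old = fm × 0.19 + (1 − fm).
Steady-state concentration ratio = 1 / (new CL fraction), so new CL fraction = 1 / 1.35 = 0.7407.
fm × 0.19 + 1 − fm = 0.7407  ⇒  fm × (0.19 − 1) = −0.2593  ⇒  fm = 0.32.

0.32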